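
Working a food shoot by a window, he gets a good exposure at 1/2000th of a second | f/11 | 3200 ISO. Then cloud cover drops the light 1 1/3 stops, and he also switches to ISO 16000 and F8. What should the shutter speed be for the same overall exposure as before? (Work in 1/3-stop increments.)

Scene light: 1 1/3 stops darker.
ISO: 3200 → 4000 → 5000 → 6400 → 8000 → 10000 → 12800 → 16000 — 2 1/3 stops raised (brighter).
Aperture: f/11 → f/10 → f/9 → f/8 — 1 stop larger aperture (brighter).
Net so far: 2 stops brighter. Shutter speed: 1/2000 → 1/2500 → 1/3200 → 1/4000 → 1/5000 → 1/6400 → 1/8000.

1/8000s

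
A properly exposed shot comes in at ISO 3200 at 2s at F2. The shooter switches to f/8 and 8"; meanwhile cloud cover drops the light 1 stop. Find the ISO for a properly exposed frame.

Scene light: 1 stop darker.
Aperture: f/2 → f/2.8 → f/4 → f/5.6 → f/8 — 4 stops narrower (darker).
Shutter speed: 2 → 4 → 8 — 2 stops slower (brighter).
Net so far: 3 stops darker. ISO: 3200 → 6400 → 12800 → 25600.

ISO 25600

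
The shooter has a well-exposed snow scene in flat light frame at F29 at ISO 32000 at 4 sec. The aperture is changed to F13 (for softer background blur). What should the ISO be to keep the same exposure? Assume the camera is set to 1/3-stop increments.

ISO 6400

Aperture: f/29 → f/25 → f/22 → f/20 → f/18 → f/16 → f/14 → f/13 — 2 1/3 stops opened up (brighter).
Need 2 1/3 stops darker from the ISO: 32000 → 25600 → 20000 → 16000 → 12800 → 10000 → 8000 → 6400.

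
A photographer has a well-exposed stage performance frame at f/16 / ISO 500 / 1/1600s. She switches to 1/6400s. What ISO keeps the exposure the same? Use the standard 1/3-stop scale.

ISO 2000

Shutter speed: 1/1600 → 1/2000 → 1/2500 → 1/3200 → 1/4000 → 1/5000 → 1/6400 — 2 stops faster (darker).
Need 2 stops brighter from the ISO: 500 → 640 → 800 → 1000 → 1250 → 1600 → 2000.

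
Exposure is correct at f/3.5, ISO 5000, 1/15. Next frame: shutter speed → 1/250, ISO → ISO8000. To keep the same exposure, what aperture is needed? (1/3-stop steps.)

f/1.1

Shutter speed: 1/15 → 1/20 → 1/25 → 1/30 → 1/40 → 1/50 → 1/60 → 1/80 → 1/100 → 1/125 → 1/160 → 1/200 → 1/250 — 4 stops faster (darker).
ISO: 5000 → 6400 → 8000 — 2/3 stop raised (brighter).
Net change so far: 3 1/3 stops darker. Offset with the aperture: f/3.5 → f/3.2 → f/2.8 → f/2.5 → f/2.2 → f/2 → f/1.8 → f/1.6 → f/1.4 → f/1.2 → f/1.1.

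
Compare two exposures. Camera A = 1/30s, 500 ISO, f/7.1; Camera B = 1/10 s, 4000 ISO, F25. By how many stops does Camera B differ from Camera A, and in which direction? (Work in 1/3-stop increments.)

Aperture: f/7.1 → f/8 → f/9 → f/10 → f/11 → f/13 → f/14 → f/16 → f/18 → f/20 → f/22 → f/25 — 3 2/3 stops stopped down (darker).
Shutter speed: 1/30 → 1/25 → 1/20 → 1/15 → 1/13 → 1/10 — 1 2/3 stops longer (brighter).
ISO: 500 → 640 → 800 → 1000 → 1250 → 1600 → 2000 → 2500 → 3200 → 4000 — 3 stops higher (brighter).
Net: −3 2/3 +1 2/3 +3 = +1 stop.

1 stop brighter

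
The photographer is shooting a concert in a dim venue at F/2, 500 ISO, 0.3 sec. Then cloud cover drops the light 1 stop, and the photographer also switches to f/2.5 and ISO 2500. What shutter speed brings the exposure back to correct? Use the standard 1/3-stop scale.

1/5s

Scene light: 1 stop darker.
Aperture: f/2 → f/2.2 → f/2.5 — 2/3 stop narrower (darker).
ISO: 500 → 640 → 800 → 1000 → 1250 → 1600 → 2000 → 2500 — 2 1/3 stops higher (brighter).
Net so far: 2/3 stop brighter. Shutter speed: 0.3 → 1/4 → 1/5.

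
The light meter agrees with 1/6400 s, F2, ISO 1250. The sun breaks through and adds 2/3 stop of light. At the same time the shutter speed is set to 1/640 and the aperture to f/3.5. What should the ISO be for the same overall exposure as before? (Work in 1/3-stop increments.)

ISO 250

Scene light: 2/3 stop brighter.
Shutter speed: 1/6400 → 1/5000 → 1/4000 → 1/3200 → 1/2500 → 1/2000 → 1/1600 → 1/1250 → 1/1000 → 1/800 → 1/640 — 3 1/3 stops slower (brighter).
Aperture: f/2 → f/2.2 → f/2.5 → f/2.8 → f/3.2 → f/3.5 — 1 2/3 stops stopped down (darker).
Net so far: 2 1/3 stops brighter. ISO: 1250 → 1000 → 800 → 640 → 500 → 400 → 320 → 250.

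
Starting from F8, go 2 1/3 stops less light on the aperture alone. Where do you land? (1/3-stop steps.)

Aperture: f/8 → f/9 → f/10 → f/11 → f/13 → f/14 → f/16 → f/18 — 2 1/3 stops smaller aperture (darker).

f/18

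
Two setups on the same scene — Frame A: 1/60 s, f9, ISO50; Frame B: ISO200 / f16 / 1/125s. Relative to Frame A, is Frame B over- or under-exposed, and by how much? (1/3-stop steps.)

2/3 stop darker

Aperture: f/9 → f/10 → f/11 → f/13 → f/14 → f/16 — 1 2/3 stops narrower (darker).
Shutter speed: 1/60 → 1/80 → 1/100 → 1/125 — 1 stop faster (darker).
ISO: 50 → 64 → 80 → 100 → 125 → 160 → 200 — 2 stops higher (brighter).
Net: −1 2/3 −1 +2 = −2/3 stops.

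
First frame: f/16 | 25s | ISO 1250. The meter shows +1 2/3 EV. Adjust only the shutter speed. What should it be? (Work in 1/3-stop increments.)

8 s

Overexposed by 1 2/3 stops → need 1 2/3 stops darker.
Shutter speed: 25 → 20 → 15 → 13 → 10 → 8.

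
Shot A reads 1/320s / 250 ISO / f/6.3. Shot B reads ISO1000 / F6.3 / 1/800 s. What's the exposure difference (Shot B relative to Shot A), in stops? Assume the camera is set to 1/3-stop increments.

2/3 stop brighter

Aperture: unchanged.
Shutter speed: 1/320 → 1/400 → 1/500 → 1/640 → 1/800 — 1 1/3 stops shorter (darker).
ISO: 250 → 320 → 400 → 500 → 640 → 800 → 1000 — 2 stops raised (brighter).
Net: −1 1/3 +2 = +2/3 stops.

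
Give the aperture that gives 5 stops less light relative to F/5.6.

Aperture: f/5.6 → f/8 → f/11 → f/16 → f/22 → f/32 — 5 stops smaller aperture (darker).

f/32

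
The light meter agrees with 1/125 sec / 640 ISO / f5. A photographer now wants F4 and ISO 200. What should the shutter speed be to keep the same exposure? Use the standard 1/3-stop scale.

Aperture: f/5 → f/4.5 → f/4 — 2/3 stop larger aperture (brighter).
ISO: 640 → 500 → 400 → 320 → 250 → 200 — 1 2/3 stops dropped (darker).
Net change so far: 1 stop darker. Offset with the shutter speed: 1/125 → 1/100 → 1/80 → 1/60.

1/60s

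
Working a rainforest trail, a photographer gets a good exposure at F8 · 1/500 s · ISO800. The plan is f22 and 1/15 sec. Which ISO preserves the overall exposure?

Aperture: f/8 → f/11 → f/16 → f/22 — 3 stops stopped down (darker).
Shutter speed: 1/500 → 1/250 → 1/125 → 1/60 → 1/30 → 1/15 — 5 stops longer (brighter).
Net change so far: 2 stops brighter. Offset with the ISO: 800 → 400 → 200.

ISO 200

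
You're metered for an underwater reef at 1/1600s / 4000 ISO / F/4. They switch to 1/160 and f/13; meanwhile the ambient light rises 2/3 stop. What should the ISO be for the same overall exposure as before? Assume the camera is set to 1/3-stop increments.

ISO 2500

Scene light: 2/3 stop brighter.
Shutter speed: 1/1600 → 1/1250 → 1/1000 → 1/800 → 1/640 → 1/500 → 1/400 → 1/320 → 1/250 → 1/200 → 1/160 — 3 1/3 stops slower (brighter).
Aperture: f/4 → f/4.5 → f/5 → f/5.6 → f/6.3 → f/7.1 → f/8 → f/9 → f/10 → f/11 → f/13 — 3 1/3 stops stopped down (darker).
Net so far: 2/3 stop brighter. ISO: 4000 → 3200 → 2500.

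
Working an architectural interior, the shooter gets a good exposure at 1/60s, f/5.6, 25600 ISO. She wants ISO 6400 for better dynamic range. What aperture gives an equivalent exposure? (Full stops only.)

f/2.8

ISO: 25600 → 12800 → 6400 — 2 stops lower (darker).
Need 2 stops brighter from the aperture: f/5.6 → f/4 → f/2.8.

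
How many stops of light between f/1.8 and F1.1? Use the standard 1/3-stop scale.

f/1.8 → f/1.6 → f/1.4 → f/1.2 → f/1.1 — count the steps: 4 third-stops = 1 1/3 stops.

1 1/3 stops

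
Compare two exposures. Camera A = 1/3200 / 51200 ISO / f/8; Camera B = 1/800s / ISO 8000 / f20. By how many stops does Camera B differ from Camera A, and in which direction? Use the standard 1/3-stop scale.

Aperture: f/8 → f/9 → f/10 → f/11 → f/13 → f/14 → f/16 → f/18 → f/20 — 2 2/3 stops narrower (darker).
Shutter speed: 1/3200 → 1/2500 → 1/2000 → 1/1600 → 1/1250 → 1/1000 → 1/800 — 2 stops longer (brighter).
ISO: 51200 → 40000 → 32000 → 25600 → 20000 → 16000 → 12800 → 10000 → 8000 — 2 2/3 stops lower (darker).
Net: −2 2/3 +2 −2 2/3 = −3 1/3 stops.

3 1/3 stops darker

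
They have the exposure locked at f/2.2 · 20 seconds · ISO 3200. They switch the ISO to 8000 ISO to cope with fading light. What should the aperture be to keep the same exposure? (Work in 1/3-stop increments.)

f/3.5

ISO: 3200 → 4000 → 5000 → 6400 → 8000 — 1 1/3 stops raised (brighter).
Need 1 1/3 stops darker from the aperture: f/2.2 → f/2.5 → f/2.8 → f/3.2 → f/3.5.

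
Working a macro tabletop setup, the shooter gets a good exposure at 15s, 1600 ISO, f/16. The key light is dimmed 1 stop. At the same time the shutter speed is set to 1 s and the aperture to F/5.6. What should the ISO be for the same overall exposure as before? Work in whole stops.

Scene light: 1 stop darker.
Shutter speed: 15 → 8 → 4 → 2 → 1 — 4 stops faster (darker).
Aperture: f/16 → f/11 → f/8 → f/5.6 — 3 stops larger aperture (brighter).
Net so far: 2 stops darker. ISO: 1600 → 3200 → 6400.

ISO 6400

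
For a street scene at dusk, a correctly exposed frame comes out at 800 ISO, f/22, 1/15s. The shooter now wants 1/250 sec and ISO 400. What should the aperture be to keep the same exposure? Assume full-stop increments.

Shutter speed: 1/15 → 1/30 → 1/60 → 1/125 → 1/250 — 4 stops faster (darker).
ISO: 800 → 400 — 1 stop lower (darker).
Net change so far: 5 stops darker. Offset with the aperture: f/22 → f/16 → f/11 → f/8 → f/5.6 → f/4.

f/4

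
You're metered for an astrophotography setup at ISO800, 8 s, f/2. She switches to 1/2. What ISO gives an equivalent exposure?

ISO 12800

Shutter speed: 8 → 4 → 2 → 1 → 1/2 — 4 stops faster (darker).
Need 4 stops brighter from the ISO: 800 → 1600 → 3200 → 6400 → 12800.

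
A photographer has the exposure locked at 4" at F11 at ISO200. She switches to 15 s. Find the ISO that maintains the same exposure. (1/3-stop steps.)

Shutter speed: 4 → 5 → 6 → 8 → 10 → 13 → 15 — 2 stops slower (brighter).
Need 2 stops darker from the ISO: 200 → 160 → 125 → 100 → 80 → 64 → 50.

ISO 50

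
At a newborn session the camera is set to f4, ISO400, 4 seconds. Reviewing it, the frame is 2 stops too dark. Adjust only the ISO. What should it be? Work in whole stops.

Underexposed by 2 stops → need 2 stops brighter.
ISO: 400 → 800 → 1600.

ISO 1600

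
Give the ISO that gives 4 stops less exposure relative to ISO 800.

ISO: 800 → 400 → 200 → 100 → 50 — 4 stops lower (darker).

ISO 50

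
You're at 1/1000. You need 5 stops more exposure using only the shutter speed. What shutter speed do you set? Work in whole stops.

Shutter speed: 1/1000 → 1/500 → 1/250 → 1/125 → 1/60 → 1/30 — 5 stops longer (brighter).

1/30s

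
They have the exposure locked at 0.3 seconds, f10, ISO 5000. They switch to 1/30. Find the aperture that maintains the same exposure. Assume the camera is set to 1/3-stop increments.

f/3.2

Shutter speed: 0.3 → 1/4 → 1/5 → 1/6 → 1/8 → 1/10 → 1/13 → 1/15 → 1/20 → 1/25 → 1/30 — 3 1/3 stops shorter (darker).
Need 3 1/3 stops brighter from the aperture: f/10 → f/9 → f/8 → f/7.1 → f/6.3 → f/5.6 → f/5 → f/4.5 → f/4 → f/3.5 → f/3.2.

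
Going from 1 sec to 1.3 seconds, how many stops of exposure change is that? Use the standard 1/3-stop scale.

1 → 1.3 — count the steps: 1 third-stops = 1/3 stop.

1/3 stop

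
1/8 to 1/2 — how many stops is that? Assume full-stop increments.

2 stops

1/8 → 1/4 → 1/2 — count the steps: 2 stops.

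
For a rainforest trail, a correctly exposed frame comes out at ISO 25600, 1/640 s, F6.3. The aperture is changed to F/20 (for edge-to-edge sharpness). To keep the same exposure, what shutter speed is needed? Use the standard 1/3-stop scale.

1/60s

Aperture: f/6.3 → f/7.1 → f/8 → f/9 → f/10 → f/11 → f/13 → f/14 → f/16 → f/18 → f/20 — 3 1/3 stops stopped down (darker).
Need 3 1/3 stops brighter from the shutter speed: 1/640 → 1/500 → 1/400 → 1/320 → 1/250 → 1/200 → 1/160 → 1/125 → 1/100 → 1/80 → 1/60.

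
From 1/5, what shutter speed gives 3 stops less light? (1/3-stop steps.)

1/40s

Shutter speed: 1/5 → 1/6 → 1/8 → 1/10 → 1/13 → 1/15 → 1/20 → 1/25 → 1/30 → 1/40 — 3 stops shorter (darker).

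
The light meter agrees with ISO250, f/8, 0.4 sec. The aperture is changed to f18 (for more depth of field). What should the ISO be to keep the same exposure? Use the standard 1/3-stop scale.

Aperture: f/8 → f/9 → f/10 → f/11 → f/13 → f/14 → f/16 → f/18 — 2 1/3 stops stopped down (darker).
Need 2 1/3 stops brighter from the ISO: 250 → 320 → 400 → 500 → 640 → 800 → 1000 → 1250.

ISO 1250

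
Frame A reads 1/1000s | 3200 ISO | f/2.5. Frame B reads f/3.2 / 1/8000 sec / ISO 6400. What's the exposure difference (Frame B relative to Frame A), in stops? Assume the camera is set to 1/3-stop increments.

Aperture: f/2.5 → f/2.8 → f/3.2 — 2/3 stop stopped down (darker).
Shutter speed: 1/1000 → 1/1250 → 1/1600 → 1/2000 → 1/2500 → 1/3200 → 1/4000 → 1/5000 → 1/6400 → 1/8000 — 3 stops faster (darker).
ISO: 3200 → 4000 → 5000 → 6400 — 1 stop higher (brighter).
Net: −2/3 −3 +1 = −2 2/3 stops.

2 2/3 stops darker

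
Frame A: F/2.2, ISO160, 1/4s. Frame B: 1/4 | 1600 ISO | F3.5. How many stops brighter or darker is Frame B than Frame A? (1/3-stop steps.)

Aperture: f/2.2 → f/2.5 → f/2.8 → f/3.2 → f/3.5 — 1 1/3 stops narrower (darker).
Shutter speed: unchanged.
ISO: 160 → 200 → 250 → 320 → 400 → 500 → 640 → 800 → 1000 → 1250 → 1600 — 3 1/3 stops higher (brighter).
Net: −1 1/3 +3 1/3 = +2 stops.

2 stops brighter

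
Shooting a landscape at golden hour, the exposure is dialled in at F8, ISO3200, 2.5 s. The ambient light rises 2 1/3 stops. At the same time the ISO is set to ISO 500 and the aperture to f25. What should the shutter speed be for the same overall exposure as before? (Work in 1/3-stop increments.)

Scene light: 2 1/3 stops brighter.
ISO: 3200 → 2500 → 2000 → 1600 → 1250 → 1000 → 800 → 640 → 500 — 2 2/3 stops dropped (darker).
Aperture: f/8 → f/9 → f/10 → f/11 → f/13 → f/14 → f/16 → f/18 → f/20 → f/22 → f/25 — 3 1/3 stops smaller aperture (darker).
Net so far: 3 2/3 stops darker. Shutter speed: 2.5 → 3.2 → 4 → 5 → 6 → 8 → 10 → 13 → 15 → 20 → 25 → 30.

30 s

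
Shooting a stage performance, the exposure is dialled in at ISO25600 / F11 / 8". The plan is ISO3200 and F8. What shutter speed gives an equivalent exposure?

ISO: 25600 → 12800 → 6400 → 3200 — 3 stops dropped (darker).
Aperture: f/11 → f/8 — 1 stop wider (brighter).
Net change so far: 2 stops darker. Offset with the shutter speed: 8 → 15 → 30.

30 s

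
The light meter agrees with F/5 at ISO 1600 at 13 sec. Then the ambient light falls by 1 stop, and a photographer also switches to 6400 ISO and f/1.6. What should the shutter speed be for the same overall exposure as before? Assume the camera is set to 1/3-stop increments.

Scene light: 1 stop darker.
ISO: 1600 → 2000 → 2500 → 3200 → 4000 → 5000 → 6400 — 2 stops raised (brighter).
Aperture: f/5 → f/4.5 → f/4 → f/3.5 → f/3.2 → f/2.8 → f/2.5 → f/2.2 → f/2 → f/1.8 → f/1.6 — 3 1/3 stops opened up (brighter).
Net so far: 4 1/3 stops brighter. Shutter speed: 13 → 10 → 8 → 6 → 5 → 4 → 3.2 → 2.5 → 2 → 1.6 → 1.3 → 1 → 0.8 → 0.6.

0.6 s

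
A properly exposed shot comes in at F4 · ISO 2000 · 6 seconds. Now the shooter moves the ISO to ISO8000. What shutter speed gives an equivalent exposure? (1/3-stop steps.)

ISO: 2000 → 2500 → 3200 → 4000 → 5000 → 6400 → 8000 — 2 stops raised (brighter).
Need 2 stops darker from the shutter speed: 6 → 5 → 4 → 3.2 → 2.5 → 2 → 1.6.

1.6 s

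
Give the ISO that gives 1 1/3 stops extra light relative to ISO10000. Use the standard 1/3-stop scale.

ISO: 10000 → 12800 → 16000 → 20000 → 25600 — 1 1/3 stops raised (brighter).

ISO 25600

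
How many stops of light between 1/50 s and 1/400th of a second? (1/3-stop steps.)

1/50 → 1/60 → 1/80 → 1/100 → 1/125 → 1/160 → 1/200 → 1/250 → 1/320 → 1/400 — count the steps: 9 third-stops = 3 stops.

3 stops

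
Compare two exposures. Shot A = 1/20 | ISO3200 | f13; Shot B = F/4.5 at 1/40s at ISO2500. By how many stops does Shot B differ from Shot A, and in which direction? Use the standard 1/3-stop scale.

Aperture: f/13 → f/11 → f/10 → f/9 → f/8 → f/7.1 → f/6.3 → f/5.6 → f/5 → f/4.5 — 3 stops opened up (brighter).
Shutter speed: 1/20 → 1/25 → 1/30 → 1/40 — 1 stop faster (darker).
ISO: 3200 → 2500 — 1/3 stop lower (darker).
Net: +3 −1 −1/3 = +1 2/3 stops.

1 2/3 stops brighter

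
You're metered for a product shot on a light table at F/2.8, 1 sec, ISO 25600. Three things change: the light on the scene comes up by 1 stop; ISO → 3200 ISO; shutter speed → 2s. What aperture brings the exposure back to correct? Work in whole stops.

f/2

Scene light: 1 stop brighter.
ISO: 25600 → 12800 → 6400 → 3200 — 3 stops lower (darker).
Shutter speed: 1 → 2 — 1 stop longer (brighter).
Net so far: 1 stop darker. Aperture: f/2.8 → f/2.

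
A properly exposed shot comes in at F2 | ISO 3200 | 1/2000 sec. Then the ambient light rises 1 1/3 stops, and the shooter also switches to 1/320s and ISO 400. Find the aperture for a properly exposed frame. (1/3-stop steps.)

f/2.8

Scene light: 1 1/3 stops brighter.
Shutter speed: 1/2000 → 1/1600 → 1/1250 → 1/1000 → 1/800 → 1/640 → 1/500 → 1/400 → 1/320 — 2 2/3 stops longer (brighter).
ISO: 3200 → 2500 → 2000 → 1600 → 1250 → 1000 → 800 → 640 → 500 → 400 — 3 stops dropped (darker).
Net so far: 1 stop brighter. Aperture: f/2 → f/2.2 → f/2.5 → f/2.8.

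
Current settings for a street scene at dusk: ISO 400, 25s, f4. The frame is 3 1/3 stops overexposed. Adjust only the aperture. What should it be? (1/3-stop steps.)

Overexposed by 3 1/3 stops → need 3 1/3 stops darker.
Aperture: f/4 → f/4.5 → f/5 → f/5.6 → f/6.3 → f/7.1 → f/8 → f/9 → f/10 → f/11 → f/13.

f/13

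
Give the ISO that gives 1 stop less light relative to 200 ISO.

ISO: 200 → 100 — 1 stop lower (darker).

ISO 100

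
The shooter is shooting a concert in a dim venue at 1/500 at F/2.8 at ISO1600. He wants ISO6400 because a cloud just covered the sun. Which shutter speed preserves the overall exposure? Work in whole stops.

ISO: 1600 → 3200 → 6400 — 2 stops higher (brighter).
Need 2 stops darker from the shutter speed: 1/500 → 1/1000 → 1/2000.

1/2000s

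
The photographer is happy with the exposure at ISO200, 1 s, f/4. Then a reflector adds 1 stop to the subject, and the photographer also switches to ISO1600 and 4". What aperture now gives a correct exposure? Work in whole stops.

f/32

Scene light: 1 stop brighter.
ISO: 200 → 400 → 800 → 1600 — 3 stops higher (brighter).
Shutter speed: 1 → 2 → 4 — 2 stops slower (brighter).
Net so far: 6 stops brighter. Aperture: f/4 → f/5.6 → f/8 → f/11 → f/16 → f/22 → f/32.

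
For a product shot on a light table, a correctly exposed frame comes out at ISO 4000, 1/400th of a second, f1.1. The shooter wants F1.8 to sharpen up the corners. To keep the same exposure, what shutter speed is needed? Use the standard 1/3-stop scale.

1/160s

Aperture: f/1.1 → f/1.2 → f/1.4 → f/1.6 → f/1.8 — 1 1/3 stops smaller aperture (darker).
Need 1 1/3 stops brighter from the shutter speed: 1/400 → 1/320 → 1/250 → 1/200 → 1/160.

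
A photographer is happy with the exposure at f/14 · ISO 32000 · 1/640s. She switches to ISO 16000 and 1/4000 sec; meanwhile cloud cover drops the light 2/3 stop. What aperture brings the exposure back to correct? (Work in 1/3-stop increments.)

f/3.2

Scene light: 2/3 stop darker.
ISO: 32000 → 25600 → 20000 → 16000 — 1 stop lower (darker).
Shutter speed: 1/640 → 1/800 → 1/1000 → 1/1250 → 1/1600 → 1/2000 → 1/2500 → 1/3200 → 1/4000 — 2 2/3 stops faster (darker).
Net so far: 4 1/3 stops darker. Aperture: f/14 → f/13 → f/11 → f/10 → f/9 → f/8 → f/7.1 → f/6.3 → f/5.6 → f/5 → f/4.5 → f/4 → f/3.5 → f/3.2.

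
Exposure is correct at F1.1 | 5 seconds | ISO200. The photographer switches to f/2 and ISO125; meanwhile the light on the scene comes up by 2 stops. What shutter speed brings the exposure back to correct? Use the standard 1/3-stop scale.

Scene light: 2 stops brighter.
Aperture: f/1.1 → f/1.2 → f/1.4 → f/1.6 → f/1.8 → f/2 — 1 2/3 stops stopped down (darker).
ISO: 200 → 160 → 125 — 2/3 stop dropped (darker).
Net so far: 1/3 stop darker. Shutter speed: 5 → 6.

6 s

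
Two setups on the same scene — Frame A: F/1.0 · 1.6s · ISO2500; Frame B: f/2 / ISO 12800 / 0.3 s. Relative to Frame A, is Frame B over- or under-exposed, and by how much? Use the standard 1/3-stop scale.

Aperture: f/1.0 → f/1.1 → f/1.2 → f/1.4 → f/1.6 → f/1.8 → f/2 — 2 stops stopped down (darker).
Shutter speed: 1.6 → 1.3 → 1 → 0.8 → 0.6 → 0.5 → 0.4 → 0.3 — 2 1/3 stops faster (darker).
ISO: 2500 → 3200 → 4000 → 5000 → 6400 → 8000 → 10000 → 12800 — 2 1/3 stops higher (brighter).
Net: −2 −2 1/3 +2 1/3 = −2 stops.

2 stops darker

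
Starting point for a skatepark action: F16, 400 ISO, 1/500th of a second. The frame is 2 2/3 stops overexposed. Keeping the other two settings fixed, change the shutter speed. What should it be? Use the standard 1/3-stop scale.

Overexposed by 2 2/3 stops → need 2 2/3 stops darker.
Shutter speed: 1/500 → 1/640 → 1/800 → 1/1000 → 1/1250 → 1/1600 → 1/2000 → 1/2500 → 1/3200.

1/3200s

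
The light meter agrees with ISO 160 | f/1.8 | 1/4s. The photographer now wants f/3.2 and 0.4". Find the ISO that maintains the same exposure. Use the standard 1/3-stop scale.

Aperture: f/1.8 → f/2 → f/2.2 → f/2.5 → f/2.8 → f/3.2 — 1 2/3 stops smaller aperture (darker).
Shutter speed: 1/4 → 0.3 → 0.4 — 2/3 stop slower (brighter).
Net change so far: 1 stop darker. Offset with the ISO: 160 → 200 → 250 → 320.

ISO 320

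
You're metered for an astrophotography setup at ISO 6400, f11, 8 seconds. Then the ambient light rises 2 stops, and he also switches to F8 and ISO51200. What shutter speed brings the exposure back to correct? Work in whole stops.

Scene light: 2 stops brighter.
Aperture: f/11 → f/8 — 1 stop opened up (brighter).
ISO: 6400 → 12800 → 25600 → 51200 — 3 stops raised (brighter).
Net so far: 6 stops brighter. Shutter speed: 8 → 4 → 2 → 1 → 1/2 → 1/4 → 1/8.

1/8s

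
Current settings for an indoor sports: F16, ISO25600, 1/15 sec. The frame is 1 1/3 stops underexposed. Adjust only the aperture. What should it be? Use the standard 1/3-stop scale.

Underexposed by 1 1/3 stops → need 1 1/3 stops brighter.
Aperture: f/16 → f/14 → f/13 → f/11 → f/10.

f/10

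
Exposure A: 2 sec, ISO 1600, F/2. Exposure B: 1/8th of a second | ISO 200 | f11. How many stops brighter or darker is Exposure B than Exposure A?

Aperture: f/2 → f/2.8 → f/4 → f/5.6 → f/8 → f/11 — 5 stops narrower (darker).
Shutter speed: 2 → 1 → 1/2 → 1/4 → 1/8 — 4 stops faster (darker).
ISO: 1600 → 800 → 400 → 200 — 3 stops lower (darker).
Net: −5 −4 −3 = −12 stops.

12 stops darker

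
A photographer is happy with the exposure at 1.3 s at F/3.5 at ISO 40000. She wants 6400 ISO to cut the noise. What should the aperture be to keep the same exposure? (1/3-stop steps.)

f/1.4

ISO: 40000 → 32000 → 25600 → 20000 → 16000 → 12800 → 10000 → 8000 → 6400 — 2 2/3 stops dropped (darker).
Need 2 2/3 stops brighter from the aperture: f/3.5 → f/3.2 → f/2.8 → f/2.5 → f/2.2 → f/2 → f/1.8 → f/1.6 → f/1.4.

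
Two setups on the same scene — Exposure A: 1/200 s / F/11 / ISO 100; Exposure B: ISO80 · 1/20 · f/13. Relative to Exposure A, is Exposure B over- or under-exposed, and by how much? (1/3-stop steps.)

2 2/3 stops brighter

Aperture: f/11 → f/13 — 1/3 stop narrower (darker).
Shutter speed: 1/200 → 1/160 → 1/125 → 1/100 → 1/80 → 1/60 → 1/50 → 1/40 → 1/30 → 1/25 → 1/20 — 3 1/3 stops longer (brighter).
ISO: 100 → 80 — 1/3 stop lower (darker).
Net: −1/3 +3 1/3 −1/3 = +2 2/3 stops.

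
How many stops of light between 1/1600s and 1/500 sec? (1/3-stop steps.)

1 2/3 stops

1/1600 → 1/1250 → 1/1000 → 1/800 → 1/640 → 1/500 — count the steps: 5 third-stops = 1 2/3 stops.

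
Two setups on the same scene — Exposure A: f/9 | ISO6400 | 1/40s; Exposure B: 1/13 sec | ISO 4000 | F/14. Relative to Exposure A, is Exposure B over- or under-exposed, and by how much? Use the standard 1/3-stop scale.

1/3 stop darker

Aperture: f/9 → f/10 → f/11 → f/13 → f/14 — 1 1/3 stops stopped down (darker).
Shutter speed: 1/40 → 1/30 → 1/25 → 1/20 → 1/15 → 1/13 — 1 2/3 stops longer (brighter).
ISO: 6400 → 5000 → 4000 — 2/3 stop lower (darker).
Net: −1 1/3 +1 2/3 −2/3 = −1/3 stops.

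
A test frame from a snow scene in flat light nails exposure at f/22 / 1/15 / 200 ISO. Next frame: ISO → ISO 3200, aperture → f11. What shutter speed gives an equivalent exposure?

ISO: 200 → 400 → 800 → 1600 → 3200 — 4 stops higher (brighter).
Aperture: f/22 → f/16 → f/11 — 2 stops wider (brighter).
Net change so far: 6 stops brighter. Offset with the shutter speed: 1/15 → 1/30 → 1/60 → 1/125 → 1/250 → 1/500 → 1/1000.

1/1000s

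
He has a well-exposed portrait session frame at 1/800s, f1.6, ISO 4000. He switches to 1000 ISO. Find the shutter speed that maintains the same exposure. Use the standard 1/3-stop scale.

1/200s

ISO: 4000 → 3200 → 2500 → 2000 → 1600 → 1250 → 1000 — 2 stops lower (darker).
Need 2 stops brighter from the shutter speed: 1/800 → 1/640 → 1/500 → 1/400 → 1/320 → 1/250 → 1/200.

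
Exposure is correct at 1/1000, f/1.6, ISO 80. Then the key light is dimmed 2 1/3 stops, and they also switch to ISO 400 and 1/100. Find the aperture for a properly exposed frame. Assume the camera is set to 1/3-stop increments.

Scene light: 2 1/3 stops darker.
ISO: 80 → 100 → 125 → 160 → 200 → 250 → 320 → 400 — 2 1/3 stops raised (brighter).
Shutter speed: 1/1000 → 1/800 → 1/640 → 1/500 → 1/400 → 1/320 → 1/250 → 1/200 → 1/160 → 1/125 → 1/100 — 3 1/3 stops longer (brighter).
Net so far: 3 1/3 stops brighter. Aperture: f/1.6 → f/1.8 → f/2 → f/2.2 → f/2.5 → f/2.8 → f/3.2 → f/3.5 → f/4 → f/4.5 → f/5.

f/5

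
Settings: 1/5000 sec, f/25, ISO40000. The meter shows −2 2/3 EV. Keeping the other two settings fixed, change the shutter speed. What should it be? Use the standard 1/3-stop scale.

Underexposed by 2 2/3 stops → need 2 2/3 stops brighter.
Shutter speed: 1/5000 → 1/4000 → 1/3200 → 1/2500 → 1/2000 → 1/1600 → 1/1250 → 1/1000 → 1/800.

1/800s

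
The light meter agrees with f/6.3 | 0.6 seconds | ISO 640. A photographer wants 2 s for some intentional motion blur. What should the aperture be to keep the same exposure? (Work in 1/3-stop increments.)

Shutter speed: 0.6 → 0.8 → 1 → 1.3 → 1.6 → 2 — 1 2/3 stops slower (brighter).
Need 1 2/3 stops darker from the aperture: f/6.3 → f/7.1 → f/8 → f/9 → f/10 → f/11.

f/11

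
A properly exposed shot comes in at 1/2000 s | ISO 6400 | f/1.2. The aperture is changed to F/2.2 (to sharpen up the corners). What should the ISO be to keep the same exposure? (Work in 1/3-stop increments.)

Aperture: f/1.2 → f/1.4 → f/1.6 → f/1.8 → f/2 → f/2.2 — 1 2/3 stops stopped down (darker).
Need 1 2/3 stops brighter from the ISO: 6400 → 8000 → 10000 → 12800 → 16000 → 20000.

ISO 20000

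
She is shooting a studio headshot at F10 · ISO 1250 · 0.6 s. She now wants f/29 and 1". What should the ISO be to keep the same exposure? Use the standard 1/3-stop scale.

ISO 6400

Aperture: f/10 → f/11 → f/13 → f/14 → f/16 → f/18 → f/20 → f/22 → f/25 → f/29 — 3 stops smaller aperture (darker).
Shutter speed: 0.6 → 0.8 → 1 — 2/3 stop slower (brighter).
Net change so far: 2 1/3 stops darker. Offset with the ISO: 1250 → 1600 → 2000 → 2500 → 3200 → 4000 → 5000 → 6400.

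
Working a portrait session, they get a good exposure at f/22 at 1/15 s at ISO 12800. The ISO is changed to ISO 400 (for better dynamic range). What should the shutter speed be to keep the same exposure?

2 s

ISO: 12800 → 6400 → 3200 → 1600 → 800 → 400 — 5 stops dropped (darker).
Need 5 stops brighter from the shutter speed: 1/15 → 1/8 → 1/4 → 1/2 → 1 → 2.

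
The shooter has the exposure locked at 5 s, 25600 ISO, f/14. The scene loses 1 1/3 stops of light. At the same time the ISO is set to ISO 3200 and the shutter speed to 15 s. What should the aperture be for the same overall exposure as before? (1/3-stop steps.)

Scene light: 1 1/3 stops darker.
ISO: 25600 → 20000 → 16000 → 12800 → 10000 → 8000 → 6400 → 5000 → 4000 → 3200 — 3 stops dropped (darker).
Shutter speed: 5 → 6 → 8 → 10 → 13 → 15 — 1 2/3 stops longer (brighter).
Net so far: 2 2/3 stops darker. Aperture: f/14 → f/13 → f/11 → f/10 → f/9 → f/8 → f/7.1 → f/6.3 → f/5.6.

f/5.6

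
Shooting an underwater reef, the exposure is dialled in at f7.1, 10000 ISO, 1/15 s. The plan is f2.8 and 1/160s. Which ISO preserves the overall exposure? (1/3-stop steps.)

ISO 16000

Aperture: f/7.1 → f/6.3 → f/5.6 → f/5 → f/4.5 → f/4 → f/3.5 → f/3.2 → f/2.8 — 2 2/3 stops opened up (brighter).
Shutter speed: 1/15 → 1/20 → 1/25 → 1/30 → 1/40 → 1/50 → 1/60 → 1/80 → 1/100 → 1/125 → 1/160 — 3 1/3 stops shorter (darker).
Net change so far: 2/3 stop darker. Offset with the ISO: 10000 → 12800 → 16000.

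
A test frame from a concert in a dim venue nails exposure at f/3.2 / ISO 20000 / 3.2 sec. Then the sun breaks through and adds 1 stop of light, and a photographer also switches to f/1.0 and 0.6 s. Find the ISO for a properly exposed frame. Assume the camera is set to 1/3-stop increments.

ISO 5000

Scene light: 1 stop brighter.
Aperture: f/3.2 → f/2.8 → f/2.5 → f/2.2 → f/2 → f/1.8 → f/1.6 → f/1.4 → f/1.2 → f/1.1 → f/1.0 — 3 1/3 stops wider (brighter).
Shutter speed: 3.2 → 2.5 → 2 → 1.6 → 1.3 → 1 → 0.8 → 0.6 — 2 1/3 stops faster (darker).
Net so far: 2 stops brighter. ISO: 20000 → 16000 → 12800 → 10000 → 8000 → 6400 → 5000.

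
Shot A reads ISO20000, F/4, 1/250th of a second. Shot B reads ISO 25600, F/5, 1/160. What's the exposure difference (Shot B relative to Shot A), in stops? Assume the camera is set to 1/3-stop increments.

Aperture: f/4 → f/4.5 → f/5 — 2/3 stop narrower (darker).
Shutter speed: 1/250 → 1/200 → 1/160 — 2/3 stop longer (brighter).
ISO: 20000 → 25600 — 1/3 stop higher (brighter).
Net: −2/3 +2/3 +1/3 = +1/3 stops.

1/3 stop brighter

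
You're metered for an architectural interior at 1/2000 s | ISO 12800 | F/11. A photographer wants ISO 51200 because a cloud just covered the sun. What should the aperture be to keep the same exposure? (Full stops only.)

f/22

ISO: 12800 → 25600 → 51200 — 2 stops higher (brighter).
Need 2 stops darker from the aperture: f/11 → f/16 → f/22.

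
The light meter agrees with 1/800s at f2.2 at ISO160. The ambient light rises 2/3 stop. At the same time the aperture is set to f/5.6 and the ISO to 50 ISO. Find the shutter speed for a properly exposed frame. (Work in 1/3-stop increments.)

1/60s

Scene light: 2/3 stop brighter.
Aperture: f/2.2 → f/2.5 → f/2.8 → f/3.2 → f/3.5 → f/4 → f/4.5 → f/5 → f/5.6 — 2 2/3 stops stopped down (darker).
ISO: 160 → 125 → 100 → 80 → 64 → 50 — 1 2/3 stops dropped (darker).
Net so far: 3 2/3 stops darker. Shutter speed: 1/800 → 1/640 → 1/500 → 1/400 → 1/320 → 1/250 → 1/200 → 1/160 → 1/125 → 1/100 → 1/80 → 1/60.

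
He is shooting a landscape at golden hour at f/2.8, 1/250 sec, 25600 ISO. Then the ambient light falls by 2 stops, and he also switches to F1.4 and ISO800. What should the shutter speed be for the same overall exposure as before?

Scene light: 2 stops darker.
Aperture: f/2.8 → f/2 → f/1.4 — 2 stops wider (brighter).
ISO: 25600 → 12800 → 6400 → 3200 → 1600 → 800 — 5 stops dropped (darker).
Net so far: 5 stops darker. Shutter speed: 1/250 → 1/125 → 1/60 → 1/30 → 1/15 → 1/8.

1/8s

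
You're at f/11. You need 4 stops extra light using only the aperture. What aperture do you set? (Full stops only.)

Aperture: f/11 → f/8 → f/5.6 → f/4 → f/2.8 — 4 stops wider (brighter).

f/2.8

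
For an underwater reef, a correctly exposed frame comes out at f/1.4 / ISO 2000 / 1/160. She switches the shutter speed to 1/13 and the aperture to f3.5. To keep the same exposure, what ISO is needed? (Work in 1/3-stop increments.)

Shutter speed: 1/160 → 1/125 → 1/100 → 1/80 → 1/60 → 1/50 → 1/40 → 1/30 → 1/25 → 1/20 → 1/15 → 1/13 — 3 2/3 stops longer (brighter).
Aperture: f/1.4 → f/1.6 → f/1.8 → f/2 → f/2.2 → f/2.5 → f/2.8 → f/3.2 → f/3.5 — 2 2/3 stops stopped down (darker).
Net change so far: 1 stop brighter. Offset with the ISO: 2000 → 1600 → 1250 → 1000.

ISO 1000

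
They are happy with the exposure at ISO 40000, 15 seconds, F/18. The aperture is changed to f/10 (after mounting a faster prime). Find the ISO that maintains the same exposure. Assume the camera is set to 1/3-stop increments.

ISO 12800

Aperture: f/18 → f/16 → f/14 → f/13 → f/11 → f/10 — 1 2/3 stops larger aperture (brighter).
Need 1 2/3 stops darker from the ISO: 40000 → 32000 → 25600 → 20000 → 16000 → 12800.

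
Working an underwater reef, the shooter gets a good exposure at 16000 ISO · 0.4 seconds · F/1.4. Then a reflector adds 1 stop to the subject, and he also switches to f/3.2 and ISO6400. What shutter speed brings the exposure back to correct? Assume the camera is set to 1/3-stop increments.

2.5 s

Scene light: 1 stop brighter.
Aperture: f/1.4 → f/1.6 → f/1.8 → f/2 → f/2.2 → f/2.5 → f/2.8 → f/3.2 — 2 1/3 stops smaller aperture (darker).
ISO: 16000 → 12800 → 10000 → 8000 → 6400 — 1 1/3 stops lower (darker).
Net so far: 2 2/3 stops darker. Shutter speed: 0.4 → 0.5 → 0.6 → 0.8 → 1 → 1.3 → 1.6 → 2 → 2.5.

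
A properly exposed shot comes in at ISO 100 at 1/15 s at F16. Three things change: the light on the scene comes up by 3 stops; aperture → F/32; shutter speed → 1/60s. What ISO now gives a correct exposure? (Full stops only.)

ISO 200

Scene light: 3 stops brighter.
Aperture: f/16 → f/22 → f/32 — 2 stops narrower (darker).
Shutter speed: 1/15 → 1/30 → 1/60 — 2 stops shorter (darker).
Net so far: 1 stop darker. ISO: 100 → 200.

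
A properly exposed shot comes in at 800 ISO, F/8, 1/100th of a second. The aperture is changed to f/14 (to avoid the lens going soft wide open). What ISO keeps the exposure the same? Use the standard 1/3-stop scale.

ISO 2500

Aperture: f/8 → f/9 → f/10 → f/11 → f/13 → f/14 — 1 2/3 stops stopped down (darker).
Need 1 2/3 stops brighter from the ISO: 800 → 1000 → 1250 → 1600 → 2000 → 2500.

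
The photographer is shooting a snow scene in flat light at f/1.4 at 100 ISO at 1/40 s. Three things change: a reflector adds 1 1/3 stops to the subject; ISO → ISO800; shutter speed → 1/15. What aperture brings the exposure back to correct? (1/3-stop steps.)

Scene light: 1 1/3 stops brighter.
ISO: 100 → 125 → 160 → 200 → 250 → 320 → 400 → 500 → 640 → 800 — 3 stops higher (brighter).
Shutter speed: 1/40 → 1/30 → 1/25 → 1/20 → 1/15 — 1 1/3 stops slower (brighter).
Net so far: 5 2/3 stops brighter. Aperture: f/1.4 → f/1.6 → f/1.8 → f/2 → f/2.2 → f/2.5 → f/2.8 → f/3.2 → f/3.5 → f/4 → f/4.5 → f/5 → f/5.6 → f/6.3 → f/7.1 → f/8 → f/9 → f/10.

f/10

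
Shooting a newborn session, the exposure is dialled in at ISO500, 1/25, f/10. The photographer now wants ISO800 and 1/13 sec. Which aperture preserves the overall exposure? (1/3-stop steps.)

f/18

ISO: 500 → 640 → 800 — 2/3 stop higher (brighter).
Shutter speed: 1/25 → 1/20 → 1/15 → 1/13 — 1 stop longer (brighter).
Net change so far: 1 2/3 stops brighter. Offset with the aperture: f/10 → f/11 → f/13 → f/14 → f/16 → f/18.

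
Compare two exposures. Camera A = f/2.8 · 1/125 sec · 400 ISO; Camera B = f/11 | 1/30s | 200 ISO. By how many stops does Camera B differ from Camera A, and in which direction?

3 stops darker

Aperture: f/2.8 → f/4 → f/5.6 → f/8 → f/11 — 4 stops smaller aperture (darker).
Shutter speed: 1/125 → 1/60 → 1/30 — 2 stops slower (brighter).
ISO: 400 → 200 — 1 stop dropped (darker).
Net: −4 +2 −1 = −3 stops.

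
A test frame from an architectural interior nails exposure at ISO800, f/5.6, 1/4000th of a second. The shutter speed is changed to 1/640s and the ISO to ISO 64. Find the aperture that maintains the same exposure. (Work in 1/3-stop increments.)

f/4

Shutter speed: 1/4000 → 1/3200 → 1/2500 → 1/2000 → 1/1600 → 1/1250 → 1/1000 → 1/800 → 1/640 — 2 2/3 stops slower (brighter).
ISO: 800 → 640 → 500 → 400 → 320 → 250 → 200 → 160 → 125 → 100 → 80 → 64 — 3 2/3 stops lower (darker).
Net change so far: 1 stop darker. Offset with the aperture: f/5.6 → f/5 → f/4.5 → f/4.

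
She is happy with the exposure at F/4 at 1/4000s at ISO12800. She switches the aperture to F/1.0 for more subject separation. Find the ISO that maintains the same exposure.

Aperture: f/4 → f/2.8 → f/2 → f/1.4 → f/1.0 — 4 stops opened up (brighter).
Need 4 stops darker from the ISO: 12800 → 6400 → 3200 → 1600 → 800.

ISO 800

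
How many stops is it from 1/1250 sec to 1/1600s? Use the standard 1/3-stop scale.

1/3 stop

1/1250 → 1/1600 — count the steps: 1 third-stops = 1/3 stop.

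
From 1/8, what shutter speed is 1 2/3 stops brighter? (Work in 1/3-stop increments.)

Shutter speed: 1/8 → 1/6 → 1/5 → 1/4 → 0.3 → 0.4 — 1 2/3 stops slower (brighter).

0.4 s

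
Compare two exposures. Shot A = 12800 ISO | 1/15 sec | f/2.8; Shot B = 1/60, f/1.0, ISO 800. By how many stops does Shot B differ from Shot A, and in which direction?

3 stops darker

Aperture: f/2.8 → f/2 → f/1.4 → f/1.0 — 3 stops opened up (brighter).
Shutter speed: 1/15 → 1/30 → 1/60 — 2 stops shorter (darker).
ISO: 12800 → 6400 → 3200 → 1600 → 800 — 4 stops lower (darker).
Net: +3 −2 −4 = −3 stops.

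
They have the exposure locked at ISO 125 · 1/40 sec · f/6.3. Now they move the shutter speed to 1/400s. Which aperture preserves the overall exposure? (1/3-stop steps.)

f/2

Shutter speed: 1/40 → 1/50 → 1/60 → 1/80 → 1/100 → 1/125 → 1/160 → 1/200 → 1/250 → 1/320 → 1/400 — 3 1/3 stops faster (darker).
Need 3 1/3 stops brighter from the aperture: f/6.3 → f/5.6 → f/5 → f/4.5 → f/4 → f/3.5 → f/3.2 → f/2.8 → f/2.5 → f/2.2 → f/2.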